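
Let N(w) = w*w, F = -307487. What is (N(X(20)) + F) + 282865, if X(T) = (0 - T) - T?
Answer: -23022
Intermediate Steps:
X(T) = -2*T (X(T) = -T - T = -2*T)
N(w) = w**2
(N(X(20)) + F) + 282865 = ((-2*20)**2 - 307487) + 282865 = ((-40)**2 - 307487) + 282865 = (1600 - 307487) + 282865 = -305887 + 282865 = -23022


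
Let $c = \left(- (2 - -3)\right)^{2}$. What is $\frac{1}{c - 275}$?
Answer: $- \frac{1}{250} \approx -0.004$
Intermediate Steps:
$c = 25$ ($c = \left(- (2 + 3)\right)^{2} = \left(\left(-1\right) 5\right)^{2} = \left(-5\right)^{2} = 25$)
$\frac{1}{c - 275} = \frac{1}{25 - 275} = \frac{1}{-250} = - \frac{1}{250}$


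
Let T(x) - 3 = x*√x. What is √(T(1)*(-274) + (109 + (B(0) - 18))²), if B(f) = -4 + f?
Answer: √6473 ≈ 80.455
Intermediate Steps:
T(x) = 3 + x^(3/2) (T(x) = 3 + x*√x = 3 + x^(3/2))
√(T(1)*(-274) + (109 + (B(0) - 18))²) = √((3 + 1^(3/2))*(-274) + (109 + ((-4 + 0) - 18))²) = √((3 + 1)*(-274) + (109 + (-4 - 18))²) = √(4*(-274) + (109 - 22)²) = √(-1096 + 87²) = √(-1096 + 7569) = √6473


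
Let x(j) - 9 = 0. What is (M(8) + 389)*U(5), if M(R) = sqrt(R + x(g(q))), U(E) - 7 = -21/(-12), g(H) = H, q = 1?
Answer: 13615/4 + 35*sqrt(17)/4 ≈ 3439.8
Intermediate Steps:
x(j) = 9 (x(j) = 9 + 0 = 9)
U(E) = 35/4 (U(E) = 7 - 21/(-12) = 7 - 21*(-1/12) = 7 + 7/4 = 35/4)
M(R) = sqrt(9 + R) (M(R) = sqrt(R + 9) = sqrt(9 + R))
(M(8) + 389)*U(5) = (sqrt(9 + 8) + 389)*(35/4) = (sqrt(17) + 389)*(35/4) = (389 + sqrt(17))*(35/4) = 13615/4 + 35*sqrt(17)/4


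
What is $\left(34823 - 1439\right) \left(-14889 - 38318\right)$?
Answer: $-1776262488$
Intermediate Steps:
$\left(34823 - 1439\right) \left(-14889 - 38318\right) = 33384 \left(-14889 - 38318\right) = 33384 \left(-53207\right) = -1776262488$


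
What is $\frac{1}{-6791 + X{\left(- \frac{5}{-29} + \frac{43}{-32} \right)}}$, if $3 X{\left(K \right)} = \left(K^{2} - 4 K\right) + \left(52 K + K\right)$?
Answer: $- \frac{861184}{5864382709} \approx -0.00014685$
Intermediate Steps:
$X{\left(K \right)} = \frac{K^{2}}{3} + \frac{49 K}{3}$ ($X{\left(K \right)} = \frac{\left(K^{2} - 4 K\right) + \left(52 K + K\right)}{3} = \frac{\left(K^{2} - 4 K\right) + 53 K}{3} = \frac{K^{2} + 49 K}{3} = \frac{K^{2}}{3} + \frac{49 K}{3}$)
$\frac{1}{-6791 + X{\left(- \frac{5}{-29} + \frac{43}{-32} \right)}} = \frac{1}{-6791 + \frac{\left(- \frac{5}{-29} + \frac{43}{-32}\right) \left(49 + \left(- \frac{5}{-29} + \frac{43}{-32}\right)\right)}{3}} = \frac{1}{-6791 + \frac{\left(\left(-5\right) \left(- \frac{1}{29}\right) + 43 \left(- \frac{1}{32}\right)\right) \left(49 + \left(\left(-5\right) \left(- \frac{1}{29}\right) + 43 \left(- \frac{1}{32}\right)\right)\right)}{3}} = \frac{1}{-6791 + \frac{\left(\frac{5}{29} - \frac{43}{32}\right) \left(49 + \left(\frac{5}{29} - \frac{43}{32}\right)\right)}{3}} = \frac{1}{-6791 + \frac{1}{3} \left(- \frac{1087}{928}\right) \left(49 - \frac{1087}{928}\right)} = \frac{1}{-6791 + \frac{1}{3} \left(- \frac{1087}{928}\right) \frac{44385}{928}} = \frac{1}{-6791 - \frac{16082165}{861184}} = \frac{1}{- \frac{5864382709}{861184}} = - \frac{861184}{5864382709}$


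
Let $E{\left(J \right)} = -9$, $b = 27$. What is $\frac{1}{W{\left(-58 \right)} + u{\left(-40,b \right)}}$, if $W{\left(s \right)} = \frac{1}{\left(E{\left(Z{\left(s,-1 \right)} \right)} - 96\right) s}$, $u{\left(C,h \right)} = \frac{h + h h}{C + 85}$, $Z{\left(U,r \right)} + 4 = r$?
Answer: $\frac{6090}{102313} \approx 0.059523$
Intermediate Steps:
$Z{\left(U,r \right)} = -4 + r$
$u{\left(C,h \right)} = \frac{h + h^{2}}{85 + C}$
$W{\left(s \right)} = - \frac{1}{105 s}$ ($W{\left(s \right)} = \frac{1}{\left(-9 - 96\right) s} = \frac{1}{\left(-105\right) s} = - \frac{1}{105 s}$)
$\frac{1}{W{\left(-58 \right)} + u{\left(-40,b \right)}} = \frac{1}{- \frac{1}{105 \left(-58\right)} + \frac{27 \left(1 + 27\right)}{85 - 40}} = \frac{1}{\left(- \frac{1}{105}\right) \left(- \frac{1}{58}\right) + 27 \cdot \frac{1}{45} \cdot 28} = \frac{1}{\frac{1}{6090} + 27 \cdot \frac{1}{45} \cdot 28} = \frac{1}{\frac{1}{6090} + \frac{84}{5}} = \frac{1}{\frac{102313}{6090}} = \frac{6090}{102313}$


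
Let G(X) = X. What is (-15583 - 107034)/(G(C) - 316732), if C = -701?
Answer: 122617/317433 ≈ 0.38628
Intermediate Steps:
(-15583 - 107034)/(G(C) - 316732) = (-15583 - 107034)/(-701 - 316732) = -122617/(-317433) = -122617*(-1/317433) = 122617/317433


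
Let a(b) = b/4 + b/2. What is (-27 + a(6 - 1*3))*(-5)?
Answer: 495/4 ≈ 123.75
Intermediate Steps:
a(b) = 3*b/4 (a(b) = b*(¼) + b*(½) = b/4 + b/2 = 3*b/4)
(-27 + a(6 - 1*3))*(-5) = (-27 + 3*(6 - 1*3)/4)*(-5) = (-27 + 3*(6 - 3)/4)*(-5) = (-27 + (¾)*3)*(-5) = (-27 + 9/4)*(-5) = -99/4*(-5) = 495/4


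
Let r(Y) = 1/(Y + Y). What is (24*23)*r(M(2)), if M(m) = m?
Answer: 138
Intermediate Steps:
r(Y) = 1/(2*Y)
(24*23)*r(M(2)) = (24*23)*((½)/2) = 552*((½)*(½)) = 552*(¼) = 138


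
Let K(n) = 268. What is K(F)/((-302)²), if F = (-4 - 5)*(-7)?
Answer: 67/22801 ≈ 0.0029385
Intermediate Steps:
F = 63 (F = -9*(-7) = 63)
K(F)/((-302)²) = 268/((-302)²) = 268/91204 = 268*(1/91204) = 67/22801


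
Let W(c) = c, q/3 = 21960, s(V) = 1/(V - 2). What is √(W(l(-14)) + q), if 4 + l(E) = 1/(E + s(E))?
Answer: 2*√3705521/15 ≈ 256.66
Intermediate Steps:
s(V) = 1/(-2 + V)
l(E) = -4 + 1/(E + 1/(-2 + E))
q = 65880 (q = 3*21960 = 65880)
√(W(l(-14)) + q) = √((-4 - (-1 + 4*(-14))*(-2 - 14))/(1 - 14*(-2 - 14)) + 65880) = √((-4 - 1*(-1 - 56)*(-16))/(1 - 14*(-16)) + 65880) = √((-4 - 1*(-57)*(-16))/(1 + 224) + 65880) = √((-4 - 912)/225 + 65880) = √((1/225)*(-916) + 65880) = √(-916/225 + 65880) = √(14822084/225) = 2*√3705521/15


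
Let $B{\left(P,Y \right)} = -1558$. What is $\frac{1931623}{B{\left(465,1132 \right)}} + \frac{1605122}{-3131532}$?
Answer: $- \frac{756430002064}{609865857} \approx -1240.3$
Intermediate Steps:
$\frac{1931623}{B{\left(465,1132 \right)}} + \frac{1605122}{-3131532} = \frac{1931623}{-1558} + \frac{1605122}{-3131532} = 1931623 \left(- \frac{1}{1558}\right) + 1605122 \left(- \frac{1}{3131532}\right) = - \frac{1931623}{1558} - \frac{802561}{1565766} = - \frac{756430002064}{609865857}$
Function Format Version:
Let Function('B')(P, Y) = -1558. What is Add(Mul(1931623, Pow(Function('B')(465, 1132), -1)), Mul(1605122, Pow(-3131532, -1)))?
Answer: Rational(-756430002064, 609865857) ≈ -1240.3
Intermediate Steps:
Add(Mul(1931623, Pow(Function('B')(465, 1132), -1)), Mul(1605122, Pow(-3131532, -1))) = Add(Mul(1931623, Pow(-1558, -1)), Mul(1605122, Pow(-3131532, -1))) = Add(Mul(1931623, Rational(-1, 1558)), Mul(1605122, Rational(-1, 3131532))) = Add(Rational(-1931623, 1558), Rational(-802561, 1565766)) = Rational(-756430002064, 609865857)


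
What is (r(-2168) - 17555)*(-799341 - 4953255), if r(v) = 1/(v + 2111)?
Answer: 1918751550352/19 ≈ 1.0099e+11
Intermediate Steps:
r(v) = 1/(2111 + v)
(r(-2168) - 17555)*(-799341 - 4953255) = (1/(2111 - 2168) - 17555)*(-799341 - 4953255) = (1/(-57) - 17555)*(-5752596) = (-1/57 - 17555)*(-5752596) = -1000636/57*(-5752596) = 1918751550352/19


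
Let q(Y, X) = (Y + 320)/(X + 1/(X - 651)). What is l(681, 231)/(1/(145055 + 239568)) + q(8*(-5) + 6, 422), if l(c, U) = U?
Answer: 8585995834075/96637 ≈ 8.8848e+7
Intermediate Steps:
q(Y, X) = (320 + Y)/(X + 1/(-651 + X))
l(681, 231)/(1/(145055 + 239568)) + q(8*(-5) + 6, 422) = 231/(1/(145055 + 239568)) + (-208320 - 651*(8*(-5) + 6) + 320*422 + 422*(8*(-5) + 6))/(1 + 422**2 - 651*422) = 231/(1/384623) + (-208320 - 651*(-40 + 6) + 135040 + 422*(-40 + 6))/(1 + 178084 - 274722) = 231/(1/384623) + (-208320 - 651*(-34) + 135040 + 422*(-34))/(-96637) = 231*384623 - (-208320 + 22134 + 135040 - 14348)/96637 = 88847913 - 1/96637*(-65494) = 88847913 + 65494/96637 = 8585995834075/96637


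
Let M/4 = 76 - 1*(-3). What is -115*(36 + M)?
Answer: -40480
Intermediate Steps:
M = 316 (M = 4*(76 - 1*(-3)) = 4*(76 + 3) = 4*79 = 316)
-115*(36 + M) = -115*(36 + 316) = -115*352 = -40480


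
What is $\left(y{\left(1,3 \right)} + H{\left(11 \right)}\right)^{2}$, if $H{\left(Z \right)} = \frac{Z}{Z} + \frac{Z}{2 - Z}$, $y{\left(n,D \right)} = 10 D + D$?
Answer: $\frac{87025}{81} \approx 1074.4$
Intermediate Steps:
$y{\left(n,D \right)} = 11 D$
$H{\left(Z \right)} = 1 + \frac{Z}{2 - Z}$
$\left(y{\left(1,3 \right)} + H{\left(11 \right)}\right)^{2} = \left(11 \cdot 3 - \frac{2}{-2 + 11}\right)^{2} = \left(33 - \frac{2}{9}\right)^{2} = \left(\frac{295}{9}\right)^{2} = \frac{87025}{81}$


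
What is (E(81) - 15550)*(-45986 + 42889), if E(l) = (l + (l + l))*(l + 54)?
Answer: -53438735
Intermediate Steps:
E(l) = 3*l*(54 + l) (E(l) = (l + 2*l)*(54 + l) = (3*l)*(54 + l) = 3*l*(54 + l))
(E(81) - 15550)*(-45986 + 42889) = (3*81*(54 + 81) - 15550)*(-45986 + 42889) = (3*81*135 - 15550)*(-3097) = (32805 - 15550)*(-3097) = 17255*(-3097) = -53438735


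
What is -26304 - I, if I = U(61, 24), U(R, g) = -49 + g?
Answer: -26279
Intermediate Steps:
I = -25 (I = -49 + 24 = -25)
-26304 - I = -26304 - 1*(-25) = -26304 + 25 = -26279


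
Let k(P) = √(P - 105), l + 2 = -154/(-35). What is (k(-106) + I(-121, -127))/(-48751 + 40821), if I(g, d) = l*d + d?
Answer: 2159/39650 - I*√211/7930 ≈ 0.054451 - 0.0018318*I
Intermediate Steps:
l = 12/5 (l = -2 - 154/(-35) = -2 - 154*(-1/35) = -2 + 22/5 = 12/5 ≈ 2.4000)
k(P) = √(-105 + P)
I(g, d) = 17*d/5 (I(g, d) = 12*d/5 + d = 17*d/5)
(k(-106) + I(-121, -127))/(-48751 + 40821) = (√(-105 - 106) + (17/5)*(-127))/(-48751 + 40821) = (√(-211) - 2159/5)/(-7930) = (I*√211 - 2159/5)*(-1/7930) = (-2159/5 + I*√211)*(-1/7930) = 2159/39650 - I*√211/7930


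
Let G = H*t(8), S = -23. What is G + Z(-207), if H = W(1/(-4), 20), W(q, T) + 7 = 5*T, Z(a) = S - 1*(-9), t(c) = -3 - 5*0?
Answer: -293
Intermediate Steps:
t(c) = -3 (t(c) = -3 + 0 = -3)
Z(a) = -14 (Z(a) = -23 - 1*(-9) = -23 + 9 = -14)
W(q, T) = -7 + 5*T
H = 93 (H = -7 + 5*20 = -7 + 100 = 93)
G = -279 (G = 93*(-3) = -279)
G + Z(-207) = -279 - 14 = -293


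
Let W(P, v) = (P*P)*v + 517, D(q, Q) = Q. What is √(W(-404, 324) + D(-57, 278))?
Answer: √52882779 ≈ 7272.1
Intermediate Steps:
W(P, v) = 517 + v*P² (W(P, v) = P²*v + 517 = v*P² + 517 = 517 + v*P²)
√(W(-404, 324) + D(-57, 278)) = √((517 + 324*(-404)²) + 278) = √((517 + 324*163216) + 278) = √((517 + 52881984) + 278) = √(52882501 + 278) = √52882779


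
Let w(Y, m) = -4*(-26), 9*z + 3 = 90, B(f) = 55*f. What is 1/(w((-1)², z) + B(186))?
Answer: 1/10334 ≈ 9.6768e-5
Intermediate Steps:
z = 29/3 (z = -⅓ + (⅑)*90 = -⅓ + 10 = 29/3 ≈ 9.6667)
w(Y, m) = 104
1/(w((-1)², z) + B(186)) = 1/(104 + 55*186) = 1/(104 + 10230) = 1/10334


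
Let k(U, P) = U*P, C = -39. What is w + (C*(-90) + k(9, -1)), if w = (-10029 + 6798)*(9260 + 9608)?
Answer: -60959007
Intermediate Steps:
k(U, P) = P*U
w = -60962508 (w = -3231*18868 = -60962508)
w + (C*(-90) + k(9, -1)) = -60962508 + (-39*(-90) - 1*9) = -60962508 + (3510 - 9) = -60962508 + 3501 = -60959007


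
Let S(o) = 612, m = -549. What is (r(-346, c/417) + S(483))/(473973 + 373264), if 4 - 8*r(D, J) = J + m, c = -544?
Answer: 2272777/2826382632 ≈ 0.00080413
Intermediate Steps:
r(D, J) = 553/8 - J/8 (r(D, J) = 1/2 - (J - 549)/8 = 1/2 - (-549 + J)/8 = 1/2 + (549/8 - J/8) = 553/8 - J/8)
(r(-346, c/417) + S(483))/(473973 + 373264) = ((553/8 - (-68)/417) + 612)/(473973 + 373264) = ((553/8 - (-68)/417) + 612)/847237 = ((553/8 - 1/8*(-544/417)) + 612)*(1/847237) = ((553/8 + 68/417) + 612)*(1/847237) = (231145/3336 + 612)*(1/847237) = (2272777/3336)*(1/847237) = 2272777/2826382632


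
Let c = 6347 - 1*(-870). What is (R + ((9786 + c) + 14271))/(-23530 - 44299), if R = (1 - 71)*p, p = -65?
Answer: -35824/67829 ≈ -0.52815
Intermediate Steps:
c = 7217 (c = 6347 + 870 = 7217)
R = 4550 (R = (1 - 71)*(-65) = -70*(-65) = 4550)
(R + ((9786 + c) + 14271))/(-23530 - 44299) = (4550 + ((9786 + 7217) + 14271))/(-23530 - 44299) = (4550 + (17003 + 14271))/(-67829) = (4550 + 31274)*(-1/67829) = 35824*(-1/67829) = -35824/67829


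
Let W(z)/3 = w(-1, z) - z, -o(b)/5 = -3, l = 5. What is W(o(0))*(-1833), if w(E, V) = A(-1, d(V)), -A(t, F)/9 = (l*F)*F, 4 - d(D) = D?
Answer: 30024540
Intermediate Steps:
o(b) = 15 (o(b) = -5*(-3) = 15)
d(D) = 4 - D
A(t, F) = -45*F² (A(t, F) = -9*5*F*F = -45*F²)
w(E, V) = -45*(4 - V)²
W(z) = -135*(-4 + z)² - 3*z (W(z) = 3*(-45*(-4 + z)² - z) = 3*(-z - 45*(-4 + z)²) = -135*(-4 + z)² - 3*z)
W(o(0))*(-1833) = (-2160 - 135*15² + 1077*15)*(-1833) = (-2160 - 135*225 + 16155)*(-1833) = (-2160 - 30375 + 16155)*(-1833) = -16380*(-1833) = 30024540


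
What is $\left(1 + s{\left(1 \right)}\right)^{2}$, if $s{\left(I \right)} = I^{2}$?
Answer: $4$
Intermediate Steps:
$\left(1 + s{\left(1 \right)}\right)^{2} = \left(1 + 1^{2}\right)^{2} = \left(1 + 1\right)^{2} = 2^{2} = 4$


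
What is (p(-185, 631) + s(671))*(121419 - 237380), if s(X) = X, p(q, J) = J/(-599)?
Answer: -46534917378/599 ≈ -7.7688e+7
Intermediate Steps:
p(q, J) = -J/599 (p(q, J) = J*(-1/599) = -J/599)
(p(-185, 631) + s(671))*(121419 - 237380) = (-1/599*631 + 671)*(121419 - 237380) = (-631/599 + 671)*(-115961) = (401298/599)*(-115961) = -46534917378/599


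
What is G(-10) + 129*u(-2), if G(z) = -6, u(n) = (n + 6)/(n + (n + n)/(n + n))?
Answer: -522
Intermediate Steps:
u(n) = (6 + n)/(1 + n) (u(n) = (6 + n)/(n + (2*n)/((2*n))) = (6 + n)/(n + (2*n)*(1/(2*n))) = (6 + n)/(n + 1) = (6 + n)/(1 + n))
G(-10) + 129*u(-2) = -6 + 129*((6 - 2)/(1 - 2)) = -6 + 129*(4/(-1)) = -6 + 129*(-1*4) = -6 + 129*(-4) = -6 - 516 = -522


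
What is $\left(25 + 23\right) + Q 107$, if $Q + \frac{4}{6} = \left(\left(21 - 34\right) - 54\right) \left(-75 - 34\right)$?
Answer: $\frac{2344193}{3} \approx 7.814 \cdot 10^{5}$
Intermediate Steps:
$Q = \frac{21907}{3}$ ($Q = - \frac{2}{3} + \left(\left(21 - 34\right) - 54\right) \left(-75 - 34\right) = - \frac{2}{3} + \left(\left(21 - 34\right) - 54\right) \left(-109\right) = - \frac{2}{3} + \left(-13 - 54\right) \left(-109\right) = - \frac{2}{3} - -7303 = - \frac{2}{3} + 7303 = \frac{21907}{3} \approx 7302.3$)
$\left(25 + 23\right) + Q 107 = \left(25 + 23\right) + \frac{21907}{3} \cdot 107 = 48 + \frac{2344049}{3} = \frac{2344193}{3}$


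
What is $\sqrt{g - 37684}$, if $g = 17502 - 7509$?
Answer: $i \sqrt{27691} \approx 166.41 i$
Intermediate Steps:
$g = 9993$
$\sqrt{g - 37684} = \sqrt{9993 - 37684} = \sqrt{-27691} = i \sqrt{27691}$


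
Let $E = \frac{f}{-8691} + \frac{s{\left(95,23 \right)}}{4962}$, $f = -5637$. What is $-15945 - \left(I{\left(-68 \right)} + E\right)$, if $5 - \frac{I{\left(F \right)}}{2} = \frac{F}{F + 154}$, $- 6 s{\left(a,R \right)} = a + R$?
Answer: $- \frac{29590503997139}{1854363906} \approx -15957.0$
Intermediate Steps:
$s{\left(a,R \right)} = - \frac{R}{6} - \frac{a}{6}$ ($s{\left(a,R \right)} = - \frac{a + R}{6} = - \frac{R + a}{6} = - \frac{R}{6} - \frac{a}{6}$)
$E = \frac{27799871}{43124742}$ ($E = - \frac{5637}{-8691} + \frac{\left(- \frac{1}{6}\right) 23 - \frac{95}{6}}{4962} = \left(-5637\right) \left(- \frac{1}{8691}\right) + \left(- \frac{23}{6} - \frac{95}{6}\right) \frac{1}{4962} = \frac{1879}{2897} - \frac{59}{14886} = \frac{27799871}{43124742} \approx 0.64464$)
$I{\left(F \right)} = 10 - \frac{2 F}{154 + F}$ ($I{\left(F \right)} = 10 - 2 \frac{F}{F + 154} = 10 - 2 \frac{F}{154 + F} = 10 - \frac{2 F}{154 + F}$)
$-15945 - \left(I{\left(-68 \right)} + E\right) = -15945 - \left(\frac{4 \left(385 + 2 \left(-68\right)\right)}{154 - 68} + \frac{27799871}{43124742}\right) = -15945 - \left(\frac{4 \left(385 - 136\right)}{86} + \frac{27799871}{43124742}\right) = -15945 - \left(4 \cdot \frac{1}{86} \cdot 249 + \frac{27799871}{43124742}\right) = -15945 - \left(\frac{498}{43} + \frac{27799871}{43124742}\right) = -15945 - \frac{22671515969}{1854363906} = - \frac{29590503997139}{1854363906}$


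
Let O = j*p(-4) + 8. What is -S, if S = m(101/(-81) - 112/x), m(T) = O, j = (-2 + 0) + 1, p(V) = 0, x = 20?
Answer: -8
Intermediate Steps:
j = -1 (j = -2 + 1 = -1)
O = 8 (O = -1*0 + 8 = 0 + 8 = 8)
m(T) = 8
S = 8
-S = -1*8 = -8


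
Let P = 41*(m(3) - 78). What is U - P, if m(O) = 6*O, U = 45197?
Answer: 47657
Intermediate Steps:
P = -2460 (P = 41*(6*3 - 78) = 41*(18 - 78) = 41*(-60) = -2460)
U - P = 45197 - 1*(-2460) = 45197 + 2460 = 47657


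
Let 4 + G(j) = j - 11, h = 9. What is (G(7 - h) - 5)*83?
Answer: -1826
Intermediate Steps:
G(j) = -15 + j (G(j) = -4 + (j - 11) = -4 + (-11 + j) = -15 + j)
(G(7 - h) - 5)*83 = ((-15 + (7 - 1*9)) - 5)*83 = ((-15 + (7 - 9)) - 5)*83 = ((-15 - 2) - 5)*83 = (-17 - 5)*83 = -22*83 = -1826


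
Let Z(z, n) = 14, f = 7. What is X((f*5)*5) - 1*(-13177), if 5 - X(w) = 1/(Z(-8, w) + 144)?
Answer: 2082755/158 ≈ 13182.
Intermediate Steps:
X(w) = 789/158 (X(w) = 5 - 1/(14 + 144) = 5 - 1/158 = 789/158)
X((f*5)*5) - 1*(-13177) = 789/158 - 1*(-13177) = 789/158 + 13177 = 2082755/158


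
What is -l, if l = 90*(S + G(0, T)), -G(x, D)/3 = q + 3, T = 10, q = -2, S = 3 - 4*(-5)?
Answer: -1800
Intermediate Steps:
S = 23 (S = 3 + 20 = 23)
G(x, D) = -3 (G(x, D) = -3*(-2 + 3) = -3*1 = -3)
l = 1800 (l = 90*(23 - 3) = 90*20 = 1800)
-l = -1*1800 = -1800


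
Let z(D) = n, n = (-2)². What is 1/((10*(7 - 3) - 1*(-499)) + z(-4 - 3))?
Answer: 1/543 ≈ 0.0018416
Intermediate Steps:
n = 4
z(D) = 4
1/((10*(7 - 3) - 1*(-499)) + z(-4 - 3)) = 1/((10*(7 - 3) - 1*(-499)) + 4) = 1/((10*4 + 499) + 4) = 1/((40 + 499) + 4) = 1/(539 + 4) = 1/543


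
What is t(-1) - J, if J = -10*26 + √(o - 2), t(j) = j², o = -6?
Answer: 261 - 2*I*√2 ≈ 261.0 - 2.8284*I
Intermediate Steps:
J = -260 + 2*I*√2 (J = -10*26 + √(-6 - 2) = -260 + √(-8) = -260 + 2*I*√2 ≈ -260.0 + 2.8284*I)
t(-1) - J = (-1)² - (-260 + 2*I*√2) = 1 + (260 - 2*I*√2) = 261 - 2*I*√2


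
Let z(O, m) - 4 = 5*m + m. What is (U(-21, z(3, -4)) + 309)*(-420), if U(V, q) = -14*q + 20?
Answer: -255780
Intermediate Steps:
z(O, m) = 4 + 6*m (z(O, m) = 4 + (5*m + m) = 4 + 6*m)
U(V, q) = 20 - 14*q
(U(-21, z(3, -4)) + 309)*(-420) = ((20 - 14*(4 + 6*(-4))) + 309)*(-420) = ((20 - 14*(4 - 24)) + 309)*(-420) = ((20 - 14*(-20)) + 309)*(-420) = ((20 + 280) + 309)*(-420) = (300 + 309)*(-420) = 609*(-420) = -255780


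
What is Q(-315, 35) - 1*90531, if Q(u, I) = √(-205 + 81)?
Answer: -90531 + 2*I*√31 ≈ -90531.0 + 11.136*I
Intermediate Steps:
Q(u, I) = 2*I*√31 (Q(u, I) = √(-124) = 2*I*√31)
Q(-315, 35) - 1*90531 = 2*I*√31 - 1*90531 = 2*I*√31 - 90531 = -90531 + 2*I*√31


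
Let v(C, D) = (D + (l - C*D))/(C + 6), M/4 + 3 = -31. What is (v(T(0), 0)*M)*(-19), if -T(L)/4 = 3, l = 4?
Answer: -5168/3 ≈ -1722.7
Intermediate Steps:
M = -136 (M = -12 + 4*(-31) = -12 - 124 = -136)
T(L) = -12 (T(L) = -4*3 = -12)
v(C, D) = (4 + D - C*D)/(6 + C) (v(C, D) = (D + (4 - C*D))/(C + 6) = (D + (4 - C*D))/(6 + C) = (4 + D - C*D)/(6 + C))
(v(T(0), 0)*M)*(-19) = (((4 + 0 - 1*(-12)*0)/(6 - 12))*(-136))*(-19) = (((4 + 0 + 0)/(-6))*(-136))*(-19) = (-1/6*4*(-136))*(-19) = -2/3*(-136)*(-19) = (272/3)*(-19) = -5168/3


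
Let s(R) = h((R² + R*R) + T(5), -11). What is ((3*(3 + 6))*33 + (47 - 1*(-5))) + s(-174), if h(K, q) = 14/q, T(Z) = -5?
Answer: 10359/11 ≈ 941.73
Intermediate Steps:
s(R) = -14/11 (s(R) = 14/(-11) = 14*(-1/11) = -14/11)
((3*(3 + 6))*33 + (47 - 1*(-5))) + s(-174) = ((3*(3 + 6))*33 + (47 - 1*(-5))) - 14/11 = ((3*9)*33 + (47 + 5)) - 14/11 = (27*33 + 52) - 14/11 = (891 + 52) - 14/11 = 943 - 14/11 = 10359/11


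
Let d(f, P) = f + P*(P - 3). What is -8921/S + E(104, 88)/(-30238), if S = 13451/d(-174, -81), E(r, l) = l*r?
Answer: -68791800242/15643513 ≈ -4397.5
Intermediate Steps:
d(f, P) = f + P*(-3 + P)
S = 13451/6630 (S = 13451/(-174 + (-81)² - 3*(-81)) = 13451/(-174 + 6561 + 243) = 13451/6630 ≈ 2.0288)
-8921/S + E(104, 88)/(-30238) = -8921/13451/6630 + (88*104)/(-30238) = -8921*6630/13451 + 9152*(-1/30238) = -59146230/13451 - 352/1163 = -68791800242/15643513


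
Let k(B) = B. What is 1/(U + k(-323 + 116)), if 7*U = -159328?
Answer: -7/160777 ≈ -4.3539e-5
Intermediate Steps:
U = -159328/7 (U = (⅐)*(-159328) = -159328/7 ≈ -22761.)
1/(U + k(-323 + 116)) = 1/(-159328/7 + (-323 + 116)) = 1/(-159328/7 - 207) = 1/(-160777/7) = -7/160777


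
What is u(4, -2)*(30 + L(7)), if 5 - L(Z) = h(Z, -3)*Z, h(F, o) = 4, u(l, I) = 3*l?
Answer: 84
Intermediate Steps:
L(Z) = 5 - 4*Z
u(4, -2)*(30 + L(7)) = (3*4)*(30 + (5 - 4*7)) = 12*(30 + (5 - 28)) = 12*(30 - 23) = 12*7 = 84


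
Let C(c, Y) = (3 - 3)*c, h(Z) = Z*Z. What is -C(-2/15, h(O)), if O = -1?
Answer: 0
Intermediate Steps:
h(Z) = Z**2
C(c, Y) = 0 (C(c, Y) = 0*c = 0)
-C(-2/15, h(O)) = -1*0 = 0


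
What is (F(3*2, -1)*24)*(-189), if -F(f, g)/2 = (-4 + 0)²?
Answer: 145152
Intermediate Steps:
F(f, g) = -32 (F(f, g) = -2*(-4 + 0)² = -2*(-4)² = -2*16 = -32)
(F(3*2, -1)*24)*(-189) = -32*24*(-189) = -768*(-189) = 145152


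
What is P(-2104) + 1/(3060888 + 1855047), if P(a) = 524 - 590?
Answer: -324451709/4915935 ≈ -66.000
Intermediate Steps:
P(a) = -66
P(-2104) + 1/(3060888 + 1855047) = -66 + 1/(3060888 + 1855047) = -66 + 1/4915935 = -324451709/4915935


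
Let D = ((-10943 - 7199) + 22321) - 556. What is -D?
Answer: -3623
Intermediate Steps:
D = 3623 (D = (-18142 + 22321) - 556 = 4179 - 556 = 3623)
-D = -1*3623 = -3623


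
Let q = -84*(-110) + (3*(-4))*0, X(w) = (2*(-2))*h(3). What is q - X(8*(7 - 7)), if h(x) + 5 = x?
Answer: 9232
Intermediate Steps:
h(x) = -5 + x
X(w) = 8 (X(w) = (2*(-2))*(-5 + 3) = -4*(-2) = 8)
q = 9240 (q = 9240 - 12*0 = 9240 + 0 = 9240)
q - X(8*(7 - 7)) = 9240 - 1*8 = 9240 - 8 = 9232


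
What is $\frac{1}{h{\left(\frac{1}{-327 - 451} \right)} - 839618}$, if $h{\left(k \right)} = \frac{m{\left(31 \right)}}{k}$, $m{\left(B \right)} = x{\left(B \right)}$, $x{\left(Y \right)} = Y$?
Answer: $- \frac{1}{863736} \approx -1.1578 \cdot 10^{-6}$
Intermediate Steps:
$m{\left(B \right)} = B$
$h{\left(k \right)} = \frac{31}{k}$
$\frac{1}{h{\left(\frac{1}{-327 - 451} \right)} - 839618} = \frac{1}{\frac{31}{\frac{1}{-327 - 451}} - 839618} = \frac{1}{\frac{31}{\frac{1}{-778}} - 839618} = \frac{1}{\frac{31}{- \frac{1}{778}} - 839618} = \frac{1}{31 \left(-778\right) - 839618} = \frac{1}{-24118 - 839618} = \frac{1}{-863736} = - \frac{1}{863736}$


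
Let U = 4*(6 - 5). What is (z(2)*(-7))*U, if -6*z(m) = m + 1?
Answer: 14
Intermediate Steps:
z(m) = -⅙ - m/6 (z(m) = -(m + 1)/6 = -(1 + m)/6 = -⅙ - m/6)
U = 4 (U = 4*1 = 4)
(z(2)*(-7))*U = ((-⅙ - ⅙*2)*(-7))*4 = ((-⅙ - ⅓)*(-7))*4 = -½*(-7)*4 = (7/2)*4 = 14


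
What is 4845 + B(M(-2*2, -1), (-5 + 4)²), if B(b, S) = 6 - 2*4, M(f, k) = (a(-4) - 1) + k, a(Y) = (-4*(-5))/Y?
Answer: 4843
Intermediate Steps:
a(Y) = 20/Y
M(f, k) = -6 + k (M(f, k) = (20/(-4) - 1) + k = (20*(-¼) - 1) + k = (-5 - 1) + k = -6 + k)
B(b, S) = -2 (B(b, S) = 6 - 8 = -2)
4845 + B(M(-2*2, -1), (-5 + 4)²) = 4845 - 2 = 4843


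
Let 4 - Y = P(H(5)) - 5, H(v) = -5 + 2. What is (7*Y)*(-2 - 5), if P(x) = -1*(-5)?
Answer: -196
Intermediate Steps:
H(v) = -3
P(x) = 5
Y = 4 (Y = 4 - (5 - 5) = 4 - 1*0 = 4 + 0 = 4)
(7*Y)*(-2 - 5) = (7*4)*(-2 - 5) = 28*(-7) = -196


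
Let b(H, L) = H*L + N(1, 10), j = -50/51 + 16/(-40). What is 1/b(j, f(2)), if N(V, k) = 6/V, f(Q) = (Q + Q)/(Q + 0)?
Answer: 255/826 ≈ 0.30872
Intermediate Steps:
f(Q) = 2 (f(Q) = (2*Q)/Q = 2)
j = -352/255 (j = -50*1/51 + 16*(-1/40) = -50/51 - 2/5 = -352/255 ≈ -1.3804)
b(H, L) = 6 + H*L (b(H, L) = H*L + 6/1 = H*L + 6*1 = H*L + 6 = 6 + H*L)
1/b(j, f(2)) = 1/(6 - 352/255*2) = 1/(6 - 704/255) = 1/(826/255) = 255/826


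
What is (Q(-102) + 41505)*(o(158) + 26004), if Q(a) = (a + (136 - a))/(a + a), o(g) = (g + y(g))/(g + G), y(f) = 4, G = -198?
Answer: 21582211829/20 ≈ 1.0791e+9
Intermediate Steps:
o(g) = (4 + g)/(-198 + g) (o(g) = (g + 4)/(g - 198) = (4 + g)/(-198 + g))
Q(a) = 68/a (Q(a) = 136/((2*a)) = 136*(1/(2*a)) = 68/a)
(Q(-102) + 41505)*(o(158) + 26004) = (68/(-102) + 41505)*((4 + 158)/(-198 + 158) + 26004) = (68*(-1/102) + 41505)*(162/(-40) + 26004) = (-⅔ + 41505)*(-1/40*162 + 26004) = 124513*(-81/20 + 26004)/3 = (124513/3)*(519999/20) = 21582211829/20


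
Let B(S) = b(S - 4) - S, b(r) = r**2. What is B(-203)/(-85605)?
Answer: -43052/85605 ≈ -0.50291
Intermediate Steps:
B(S) = (-4 + S)**2 - S (B(S) = (S - 4)**2 - S = (-4 + S)**2 - S)
B(-203)/(-85605) = ((-4 - 203)**2 - 1*(-203))/(-85605) = ((-207)**2 + 203)*(-1/85605) = (42849 + 203)*(-1/85605) = 43052*(-1/85605) = -43052/85605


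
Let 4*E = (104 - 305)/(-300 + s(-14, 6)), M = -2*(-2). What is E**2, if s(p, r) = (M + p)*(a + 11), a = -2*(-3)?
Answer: 40401/3534400 ≈ 0.011431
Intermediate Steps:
M = 4
a = 6
s(p, r) = 68 + 17*p (s(p, r) = (4 + p)*(6 + 11) = (4 + p)*17 = 68 + 17*p)
E = 201/1880 (E = ((104 - 305)/(-300 + (68 + 17*(-14))))/4 = (-201/(-300 + (68 - 238)))/4 = (-201/(-300 - 170))/4 = (-201/(-470))/4 = (-201*(-1/470))/4 = (1/4)*(201/470) = 201/1880 ≈ 0.10691)
E**2 = (201/1880)**2 = 40401/3534400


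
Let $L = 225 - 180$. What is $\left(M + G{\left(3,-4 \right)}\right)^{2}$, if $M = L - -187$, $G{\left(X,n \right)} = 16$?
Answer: $61504$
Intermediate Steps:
$L = 45$ ($L = 225 - 180 = 45$)
$M = 232$ ($M = 45 - -187 = 45 + 187 = 232$)
$\left(M + G{\left(3,-4 \right)}\right)^{2} = \left(232 + 16\right)^{2} = 248^{2} = 61504$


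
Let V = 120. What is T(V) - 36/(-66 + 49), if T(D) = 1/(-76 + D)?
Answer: 1601/748 ≈ 2.1404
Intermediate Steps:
T(V) - 36/(-66 + 49) = 1/(-76 + 120) - 36/(-66 + 49) = 1/44 - 36/(-17) = 1/44 - 36*(-1)/17 = 1/44 - 1*(-36/17) = 1/44 + 36/17 = 1601/748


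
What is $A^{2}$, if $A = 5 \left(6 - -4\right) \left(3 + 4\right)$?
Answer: $122500$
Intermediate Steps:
$A = 350$ ($A = 5 \left(6 + 4\right) 7 = 5 \cdot 10 \cdot 7 = 5 \cdot 70 = 350$)
$A^{2} = 350^{2} = 122500$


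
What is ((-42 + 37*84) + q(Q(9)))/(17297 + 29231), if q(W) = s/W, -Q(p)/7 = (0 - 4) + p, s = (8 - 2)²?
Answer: 53637/814240 ≈ 0.065874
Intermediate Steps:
s = 36 (s = 6² = 36)
Q(p) = 28 - 7*p (Q(p) = -7*((0 - 4) + p) = -7*(-4 + p) = 28 - 7*p)
q(W) = 36/W
((-42 + 37*84) + q(Q(9)))/(17297 + 29231) = ((-42 + 37*84) + 36/(28 - 7*9))/(17297 + 29231) = ((-42 + 3108) + 36/(28 - 63))/46528 = (3066 + 36/(-35))*(1/46528) = (3066 + 36*(-1/35))*(1/46528) = (3066 - 36/35)*(1/46528) = (107274/35)*(1/46528) = 53637/814240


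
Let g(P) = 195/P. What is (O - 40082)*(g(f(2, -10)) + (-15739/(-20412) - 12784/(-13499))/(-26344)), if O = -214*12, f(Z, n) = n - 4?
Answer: 2156088204872875925/3629433797136 ≈ 5.9406e+5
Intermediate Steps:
f(Z, n) = -4 + n
O = -2568
(O - 40082)*(g(f(2, -10)) + (-15739/(-20412) - 12784/(-13499))/(-26344)) = (-2568 - 40082)*(195/(-4 - 10) + (-15739/(-20412) - 12784/(-13499))/(-26344)) = -42650*(195/(-14) + (-15739*(-1/20412) - 12784*(-1/13499))*(-1/26344)) = -42650*(195*(-1/14) + (15739/20412 + 12784/13499)*(-1/26344)) = -42650*(-195/14 + (473407769/275541588)*(-1/26344)) = -42650*(-195/14 - 473407769/7258867594272) = -42650*(-101106129185129/7258867594272) = 2156088204872875925/3629433797136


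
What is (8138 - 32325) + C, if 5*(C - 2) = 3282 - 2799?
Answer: -120442/5 ≈ -24088.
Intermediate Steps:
C = 493/5 (C = 2 + (3282 - 2799)/5 = 2 + (1/5)*483 = 2 + 483/5 = 493/5 ≈ 98.600)
(8138 - 32325) + C = (8138 - 32325) + 493/5 = -24187 + 493/5 = -120442/5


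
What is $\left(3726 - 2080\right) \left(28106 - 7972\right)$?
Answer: $33140564$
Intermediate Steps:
$\left(3726 - 2080\right) \left(28106 - 7972\right) = 1646 \cdot 20134 = 33140564$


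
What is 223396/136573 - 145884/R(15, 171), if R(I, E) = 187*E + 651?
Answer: -1052904237/371341987 ≈ -2.8354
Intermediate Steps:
R(I, E) = 651 + 187*E
223396/136573 - 145884/R(15, 171) = 223396/136573 - 145884/(651 + 187*171) = 223396*(1/136573) - 145884/(651 + 31977) = 223396/136573 - 145884/32628 = 223396/136573 - 145884*1/32628 = 223396/136573 - 12157/2719 = -1052904237/371341987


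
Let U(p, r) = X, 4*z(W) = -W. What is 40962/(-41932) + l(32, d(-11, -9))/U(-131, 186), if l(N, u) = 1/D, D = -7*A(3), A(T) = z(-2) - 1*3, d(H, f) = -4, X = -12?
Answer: -1080494/1100715 ≈ -0.98163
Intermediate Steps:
z(W) = -W/4 (z(W) = (-W)/4 = -W/4)
U(p, r) = -12
A(T) = -5/2 (A(T) = -¼*(-2) - 1*3 = ½ - 3 = -5/2)
D = 35/2 (D = -7*(-5/2) = 35/2 ≈ 17.500)
l(N, u) = 2/35 (l(N, u) = 1/(35/2) = 2/35)
40962/(-41932) + l(32, d(-11, -9))/U(-131, 186) = 40962/(-41932) + (2/35)/(-12) = 40962*(-1/41932) + (2/35)*(-1/12) = -20481/20966 - 1/210 = -1080494/1100715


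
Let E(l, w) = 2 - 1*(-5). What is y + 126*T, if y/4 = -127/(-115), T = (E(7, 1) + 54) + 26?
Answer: 1261138/115 ≈ 10966.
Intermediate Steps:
E(l, w) = 7 (E(l, w) = 2 + 5 = 7)
T = 87 (T = (7 + 54) + 26 = 61 + 26 = 87)
y = 508/115 (y = 4*(-127/(-115)) = 4*(-127*(-1/115)) = 4*(127/115) = 508/115 ≈ 4.4174)
y + 126*T = 508/115 + 126*87 = 508/115 + 10962 = 1261138/115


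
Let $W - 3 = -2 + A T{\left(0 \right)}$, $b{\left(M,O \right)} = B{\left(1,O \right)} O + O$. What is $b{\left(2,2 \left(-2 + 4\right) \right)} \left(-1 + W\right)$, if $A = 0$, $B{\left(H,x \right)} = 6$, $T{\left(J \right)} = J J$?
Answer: $0$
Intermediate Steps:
$T{\left(J \right)} = J^{2}$
$b{\left(M,O \right)} = 7 O$ ($b{\left(M,O \right)} = 6 O + O = 7 O$)
$W = 1$ ($W = 3 - \left(2 + 0 \cdot 0^{2}\right) = 3 + \left(-2 + 0 \cdot 0\right) = 3 + \left(-2 + 0\right) = 3 - 2 = 1$)
$b{\left(2,2 \left(-2 + 4\right) \right)} \left(-1 + W\right) = 7 \cdot 2 \left(-2 + 4\right) \left(-1 + 1\right) = 7 \cdot 2 \cdot 2 \cdot 0 = 7 \cdot 4 \cdot 0 = 28 \cdot 0 = 0$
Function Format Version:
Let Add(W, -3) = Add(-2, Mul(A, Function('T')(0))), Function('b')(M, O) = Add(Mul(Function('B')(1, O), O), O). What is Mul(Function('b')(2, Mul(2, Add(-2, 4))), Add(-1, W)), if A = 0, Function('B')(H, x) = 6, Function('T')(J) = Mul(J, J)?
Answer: 0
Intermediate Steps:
Function('T')(J) = Pow(J, 2)
Function('b')(M, O) = Mul(7, O) (Function('b')(M, O) = Add(Mul(6, O), O) = Mul(7, O))
W = 1 (W = Add(3, Add(-2, Mul(0, Pow(0, 2)))) = Add(3, Add(-2, Mul(0, 0))) = Add(3, Add(-2, 0)) = Add(3, -2) = 1)
Mul(Function('b')(2, Mul(2, Add(-2, 4))), Add(-1, W)) = Mul(Mul(7, Mul(2, Add(-2, 4))), Add(-1, 1)) = Mul(Mul(7, Mul(2, 2)), 0) = Mul(Mul(7, 4), 0) = Mul(28, 0) = 0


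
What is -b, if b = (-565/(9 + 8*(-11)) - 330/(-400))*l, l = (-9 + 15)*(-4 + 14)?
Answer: -75621/158 ≈ -478.61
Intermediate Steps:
l = 60 (l = 6*10 = 60)
b = 75621/158 (b = (-565/(9 + 8*(-11)) - 330/(-400))*60 = (-565/(9 - 88) - 330*(-1/400))*60 = (-565/(-79) + 33/40)*60 = (-565*(-1/79) + 33/40)*60 = (565/79 + 33/40)*60 = (25207/3160)*60 = 75621/158 ≈ 478.61)
-b = -1*75621/158 = -75621/158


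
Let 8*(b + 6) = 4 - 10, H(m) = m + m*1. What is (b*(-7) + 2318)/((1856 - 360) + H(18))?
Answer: 9461/6128 ≈ 1.5439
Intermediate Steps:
H(m) = 2*m (H(m) = m + m = 2*m)
b = -27/4 (b = -6 + (4 - 10)/8 = -6 + (1/8)*(-6) = -6 - 3/4 = -27/4 ≈ -6.7500)
(b*(-7) + 2318)/((1856 - 360) + H(18)) = (-27/4*(-7) + 2318)/((1856 - 360) + 2*18) = (189/4 + 2318)/(1496 + 36) = (9461/4)/1532 = (9461/4)*(1/1532) = 9461/6128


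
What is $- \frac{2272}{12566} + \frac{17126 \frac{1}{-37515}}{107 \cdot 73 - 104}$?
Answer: $- \frac{5386182458}{29780194815} \approx -0.18086$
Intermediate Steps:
$- \frac{2272}{12566} + \frac{17126 \frac{1}{-37515}}{107 \cdot 73 - 104} = \left(-2272\right) \frac{1}{12566} + \frac{17126 \left(- \frac{1}{37515}\right)}{7811 - 104} = - \frac{1136}{6283} - \frac{17126}{37515 \cdot 7707} = - \frac{1136}{6283} - \frac{17126}{289128105} = - \frac{5386182458}{29780194815}$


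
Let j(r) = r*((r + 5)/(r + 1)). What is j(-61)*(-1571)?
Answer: 1341634/15 ≈ 89442.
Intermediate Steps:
j(r) = r*(5 + r)/(1 + r) (j(r) = r*((5 + r)/(1 + r)) = r*(5 + r)/(1 + r))
j(-61)*(-1571) = -61*(5 - 61)/(1 - 61)*(-1571) = -61*(-56)/(-60)*(-1571) = -61*(-1/60)*(-56)*(-1571) = -854/15*(-1571) = 1341634/15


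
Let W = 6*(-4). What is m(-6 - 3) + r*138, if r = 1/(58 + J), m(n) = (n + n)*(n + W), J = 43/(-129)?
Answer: 103176/173 ≈ 596.39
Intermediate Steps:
W = -24
J = -⅓ (J = 43*(-1/129) = -⅓ ≈ -0.33333)
m(n) = 2*n*(-24 + n) (m(n) = (n + n)*(n - 24) = (2*n)*(-24 + n) = 2*n*(-24 + n))
r = 3/173 (r = 1/(58 - ⅓) = 1/(173/3) = 3/173 ≈ 0.017341)
m(-6 - 3) + r*138 = 2*(-6 - 3)*(-24 + (-6 - 3)) + (3/173)*138 = 2*(-9)*(-24 - 9) + 414/173 = 2*(-9)*(-33) + 414/173 = 594 + 414/173 = 103176/173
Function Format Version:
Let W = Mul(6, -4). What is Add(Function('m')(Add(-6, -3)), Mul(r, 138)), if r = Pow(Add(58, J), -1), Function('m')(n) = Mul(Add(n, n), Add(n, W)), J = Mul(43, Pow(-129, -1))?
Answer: Rational(103176, 173) ≈ 596.39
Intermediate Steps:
W = -24
J = Rational(-1, 3) (J = Mul(43, Rational(-1, 129)) = Rational(-1, 3) ≈ -0.33333)
Function('m')(n) = Mul(2, n, Add(-24, n)) (Function('m')(n) = Mul(Add(n, n), Add(n, -24)) = Mul(Mul(2, n), Add(-24, n)) = Mul(2, n, Add(-24, n)))
r = Rational(3, 173) (r = Pow(Add(58, Rational(-1, 3)), -1) = Pow(Rational(173, 3), -1) = Rational(3, 173) ≈ 0.017341)
Add(Function('m')(Add(-6, -3)), Mul(r, 138)) = Add(Mul(2, Add(-6, -3), Add(-24, Add(-6, -3))), Mul(Rational(3, 173), 138)) = Add(Mul(2, -9, Add(-24, -9)), Rational(414, 173)) = Add(Mul(2, -9, -33), Rational(414, 173)) = Add(594, Rational(414, 173)) = Rational(103176, 173)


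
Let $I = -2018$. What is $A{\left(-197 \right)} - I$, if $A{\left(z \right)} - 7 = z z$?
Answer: $40834$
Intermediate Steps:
$A{\left(z \right)} = 7 + z^{2}$ ($A{\left(z \right)} = 7 + z z = 7 + z^{2}$)
$A{\left(-197 \right)} - I = \left(7 + \left(-197\right)^{2}\right) - -2018 = \left(7 + 38809\right) + 2018 = 38816 + 2018 = 40834$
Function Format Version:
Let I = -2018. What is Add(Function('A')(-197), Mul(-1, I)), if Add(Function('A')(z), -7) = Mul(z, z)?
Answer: 40834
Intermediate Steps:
Function('A')(z) = Add(7, Pow(z, 2)) (Function('A')(z) = Add(7, Mul(z, z)) = Add(7, Pow(z, 2)))
Add(Function('A')(-197), Mul(-1, I)) = Add(Add(7, Pow(-197, 2)), Mul(-1, -2018)) = Add(Add(7, 38809), 2018) = Add(38816, 2018) = 40834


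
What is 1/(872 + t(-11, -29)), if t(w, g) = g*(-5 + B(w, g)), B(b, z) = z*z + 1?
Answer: -1/23401 ≈ -4.2733e-5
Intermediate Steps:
B(b, z) = 1 + z**2 (B(b, z) = z**2 + 1 = 1 + z**2)
t(w, g) = g*(-4 + g**2) (t(w, g) = g*(-5 + (1 + g**2)) = g*(-4 + g**2))
1/(872 + t(-11, -29)) = 1/(872 - 29*(-4 + (-29)**2)) = 1/(872 - 29*(-4 + 841)) = 1/(872 - 29*837) = 1/(872 - 24273) = 1/(-23401) = -1/23401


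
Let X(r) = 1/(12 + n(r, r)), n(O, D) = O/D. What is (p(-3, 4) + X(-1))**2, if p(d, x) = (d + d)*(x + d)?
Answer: 5929/169 ≈ 35.083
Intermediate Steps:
p(d, x) = 2*d*(d + x) (p(d, x) = (2*d)*(d + x) = 2*d*(d + x))
X(r) = 1/13 (X(r) = 1/(12 + r/r) = 1/(12 + 1) = 1/13)
(p(-3, 4) + X(-1))**2 = (2*(-3)*(-3 + 4) + 1/13)**2 = (2*(-3)*1 + 1/13)**2 = (-6 + 1/13)**2 = (-77/13)**2 = 5929/169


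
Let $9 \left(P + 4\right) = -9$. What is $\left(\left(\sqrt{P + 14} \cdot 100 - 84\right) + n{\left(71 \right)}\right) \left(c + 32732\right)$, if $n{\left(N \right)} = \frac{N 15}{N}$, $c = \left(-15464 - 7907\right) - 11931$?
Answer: $-593670$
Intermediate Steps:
$c = -35302$ ($c = -23371 - 11931 = -35302$)
$n{\left(N \right)} = 15$ ($n{\left(N \right)} = \frac{15 N}{N} = 15$)
$P = -5$ ($P = -4 + \frac{1}{9} \left(-9\right) = -4 - 1 = -5$)
$\left(\left(\sqrt{P + 14} \cdot 100 - 84\right) + n{\left(71 \right)}\right) \left(c + 32732\right) = \left(\left(\sqrt{-5 + 14} \cdot 100 - 84\right) + 15\right) \left(-35302 + 32732\right) = \left(\left(\sqrt{9} \cdot 100 - 84\right) + 15\right) \left(-2570\right) = \left(\left(3 \cdot 100 - 84\right) + 15\right) \left(-2570\right) = \left(\left(300 - 84\right) + 15\right) \left(-2570\right) = \left(216 + 15\right) \left(-2570\right) = 231 \left(-2570\right) = -593670$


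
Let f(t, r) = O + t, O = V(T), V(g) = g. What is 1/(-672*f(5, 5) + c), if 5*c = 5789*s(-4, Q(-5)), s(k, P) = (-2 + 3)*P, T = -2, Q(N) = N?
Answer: -1/7805 ≈ -0.00012812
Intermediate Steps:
O = -2
s(k, P) = P (s(k, P) = 1*P = P)
f(t, r) = -2 + t
c = -5789 (c = (5789*(-5))/5 = (1/5)*(-28945) = -5789)
1/(-672*f(5, 5) + c) = 1/(-672*(-2 + 5) - 5789) = 1/(-672*3 - 5789) = 1/(-2016 - 5789) = 1/(-7805) = -1/7805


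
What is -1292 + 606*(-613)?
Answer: -372770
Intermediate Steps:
-1292 + 606*(-613) = -1292 - 371478 = -372770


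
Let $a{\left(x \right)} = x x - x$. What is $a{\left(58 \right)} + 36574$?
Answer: $39880$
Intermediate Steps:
$a{\left(x \right)} = x^{2} - x$
$a{\left(58 \right)} + 36574 = 58 \left(-1 + 58\right) + 36574 = 58 \cdot 57 + 36574 = 3306 + 36574 = 39880$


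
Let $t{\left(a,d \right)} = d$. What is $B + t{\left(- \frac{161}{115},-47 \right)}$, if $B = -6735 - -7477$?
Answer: $695$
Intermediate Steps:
$B = 742$ ($B = -6735 + 7477 = 742$)
$B + t{\left(- \frac{161}{115},-47 \right)} = 742 - 47 = 695$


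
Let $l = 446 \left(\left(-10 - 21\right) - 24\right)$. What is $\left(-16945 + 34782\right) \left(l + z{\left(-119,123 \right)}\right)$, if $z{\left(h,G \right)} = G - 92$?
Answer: $-436988663$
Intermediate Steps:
$l = -24530$ ($l = 446 \left(-31 - 24\right) = 446 \left(-55\right) = -24530$)
$z{\left(h,G \right)} = -92 + G$
$\left(-16945 + 34782\right) \left(l + z{\left(-119,123 \right)}\right) = \left(-16945 + 34782\right) \left(-24530 + \left(-92 + 123\right)\right) = 17837 \left(-24530 + 31\right) = 17837 \left(-24499\right) = -436988663$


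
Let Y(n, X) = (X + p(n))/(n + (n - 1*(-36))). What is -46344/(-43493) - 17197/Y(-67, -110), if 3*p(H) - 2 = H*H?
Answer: 73363292986/60324791 ≈ 1216.1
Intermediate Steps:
p(H) = 2/3 + H**2/3 (p(H) = 2/3 + (H*H)/3 = 2/3 + H**2/3)
Y(n, X) = (2/3 + X + n**2/3)/(36 + 2*n) (Y(n, X) = (X + (2/3 + n**2/3))/(n + (n - 1*(-36))) = (2/3 + X + n**2/3)/(n + (n + 36)) = (2/3 + X + n**2/3)/(n + (36 + n)) = (2/3 + X + n**2/3)/(36 + 2*n))
-46344/(-43493) - 17197/Y(-67, -110) = -46344/(-43493) - 17197*6*(18 - 67)/(2 + (-67)**2 + 3*(-110)) = -46344*(-1/43493) - 17197*(-294/(2 + 4489 - 330)) = 46344/43493 - 17197/((1/6)*(-1/49)*4161) = 46344/43493 - 17197/(-1387/98) = 46344/43493 - 17197*(-98/1387) = 46344/43493 + 1685306/1387 = 73363292986/60324791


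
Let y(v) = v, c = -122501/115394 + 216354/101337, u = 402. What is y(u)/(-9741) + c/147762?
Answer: -4539125599057141/110008475038079892 ≈ -0.041262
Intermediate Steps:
c = 4184023213/3897893926 (c = -122501*1/115394 + 216354*(1/101337) = -122501/115394 + 72118/33779 = 4184023213/3897893926 ≈ 1.0734)
y(u)/(-9741) + c/147762 = 402/(-9741) + (4184023213/3897893926)/147762 = 402*(-1/9741) + (4184023213/3897893926)*(1/147762) = -134/3247 + 4184023213/575960602293612 = -4539125599057141/110008475038079892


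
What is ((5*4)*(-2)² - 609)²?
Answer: 279841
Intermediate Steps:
((5*4)*(-2)² - 609)² = (20*4 - 609)² = (80 - 609)² = (-529)² = 279841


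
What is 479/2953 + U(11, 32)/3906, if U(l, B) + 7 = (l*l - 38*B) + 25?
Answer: -436469/3844806 ≈ -0.11352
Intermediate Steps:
U(l, B) = 18 + l² - 38*B (U(l, B) = -7 + ((l*l - 38*B) + 25) = -7 + ((l² - 38*B) + 25) = -7 + (25 + l² - 38*B) = 18 + l² - 38*B)
479/2953 + U(11, 32)/3906 = 479/2953 + (18 + 11² - 38*32)/3906 = 479*(1/2953) + (18 + 121 - 1216)*(1/3906) = 479/2953 - 1077*1/3906 = 479/2953 - 359/1302 = -436469/3844806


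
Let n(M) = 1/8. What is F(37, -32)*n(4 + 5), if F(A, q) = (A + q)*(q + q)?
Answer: -40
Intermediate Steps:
F(A, q) = 2*q*(A + q) (F(A, q) = (A + q)*(2*q) = 2*q*(A + q))
n(M) = ⅛
F(37, -32)*n(4 + 5) = (2*(-32)*(37 - 32))*(⅛) = (2*(-32)*5)*(⅛) = -320*⅛ = -40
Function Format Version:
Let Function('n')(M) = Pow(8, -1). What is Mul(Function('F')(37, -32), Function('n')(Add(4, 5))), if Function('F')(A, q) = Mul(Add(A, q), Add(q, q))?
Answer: -40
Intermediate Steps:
Function('F')(A, q) = Mul(2, q, Add(A, q)) (Function('F')(A, q) = Mul(Add(A, q), Mul(2, q)) = Mul(2, q, Add(A, q)))
Function('n')(M) = Rational(1, 8)
Mul(Function('F')(37, -32), Function('n')(Add(4, 5))) = Mul(Mul(2, -32, Add(37, -32)), Rational(1, 8)) = Mul(Mul(2, -32, 5), Rational(1, 8)) = Mul(-320, Rational(1, 8)) = -40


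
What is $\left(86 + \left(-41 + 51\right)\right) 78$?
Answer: $7488$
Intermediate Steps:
$\left(86 + \left(-41 + 51\right)\right) 78 = \left(86 + 10\right) 78 = 96 \cdot 78 = 7488$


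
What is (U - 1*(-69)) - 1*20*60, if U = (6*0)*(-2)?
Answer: -1131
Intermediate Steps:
U = 0 (U = 0*(-2) = 0)
(U - 1*(-69)) - 1*20*60 = (0 - 1*(-69)) - 1*20*60 = (0 + 69) - 20*60 = 69 - 1200 = -1131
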